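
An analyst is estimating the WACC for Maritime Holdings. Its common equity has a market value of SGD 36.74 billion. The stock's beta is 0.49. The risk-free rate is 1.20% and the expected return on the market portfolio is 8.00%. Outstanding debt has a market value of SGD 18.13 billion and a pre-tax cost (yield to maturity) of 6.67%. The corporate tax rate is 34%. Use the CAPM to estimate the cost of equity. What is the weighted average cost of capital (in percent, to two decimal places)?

4.49%

Market risk premium = 8.0% − 1.2% = 6.8%.
Cost of equity via CAPM: Re = 1.2% + 0.49 × 6.8% = 4.5320%.
Total capital V = 36.74 + 18.13 = 54.87.
Equity: weight = 36.74/54.87 = 0.6696; cost = 4.532%.
Debt: weight = 18.13/54.87 = 0.3304; after-tax cost = 6.67% × (1 − 34%) = 4.4022%.
WACC = 0.6696 × 4.5320% + 0.3304 × 4.4022% = 4.4891%.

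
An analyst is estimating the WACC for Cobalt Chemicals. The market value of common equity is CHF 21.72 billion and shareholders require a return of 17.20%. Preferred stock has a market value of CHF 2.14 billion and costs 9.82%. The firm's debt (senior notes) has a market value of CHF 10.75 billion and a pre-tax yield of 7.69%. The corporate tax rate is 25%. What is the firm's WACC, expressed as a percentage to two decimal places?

13.19%

Total capital V = 21.72 + 2.14 + 10.75 = 34.61.
Equity: weight = 21.72/34.61 = 0.6276; cost = 17.2%.
Preferred: weight = 2.14/34.61 = 0.0618; cost = 9.82%.
Senior notes: weight = 10.75/34.61 = 0.3106; after-tax cost = 7.69% × (1 − 25%) = 5.7675%.
WACC = 0.6276 × 17.2000% + 0.0618 × 9.8200% + 0.3106 × 5.7675% = 13.1927%.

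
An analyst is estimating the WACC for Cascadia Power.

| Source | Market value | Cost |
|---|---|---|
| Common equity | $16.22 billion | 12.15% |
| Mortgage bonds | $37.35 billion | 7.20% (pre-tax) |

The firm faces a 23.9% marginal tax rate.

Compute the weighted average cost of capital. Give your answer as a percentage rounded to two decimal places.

Total capital V = 16.22 + 37.35 = 53.57.
Equity: weight = 16.22/53.57 = 0.3028; cost = 12.15%.
Mortgage bonds: weight = 37.35/53.57 = 0.6972; after-tax cost = 7.2% × (1 − 23.9%) = 5.4792%.
WACC = 0.3028 × 12.1500% + 0.6972 × 5.4792% = 7.4990%.

7.50%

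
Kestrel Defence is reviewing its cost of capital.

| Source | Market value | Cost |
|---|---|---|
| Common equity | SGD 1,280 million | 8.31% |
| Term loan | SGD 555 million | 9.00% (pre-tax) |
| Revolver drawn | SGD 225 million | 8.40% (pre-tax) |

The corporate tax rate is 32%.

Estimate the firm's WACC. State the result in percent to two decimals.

Total capital V = 1280 + 555 + 225 = 2060.
Equity: weight = 1280/2060 = 0.6214; cost = 8.31%.
Term loan: weight = 555/2060 = 0.2694; after-tax cost = 9% × (1 − 32%) = 6.1200%.
Revolver drawn: weight = 225/2060 = 0.1092; after-tax cost = 8.4% × (1 − 32%) = 5.7120%.
WACC = 0.6214 × 8.3100% + 0.2694 × 6.1200% + 0.1092 × 5.7120% = 7.4362%.

7.44%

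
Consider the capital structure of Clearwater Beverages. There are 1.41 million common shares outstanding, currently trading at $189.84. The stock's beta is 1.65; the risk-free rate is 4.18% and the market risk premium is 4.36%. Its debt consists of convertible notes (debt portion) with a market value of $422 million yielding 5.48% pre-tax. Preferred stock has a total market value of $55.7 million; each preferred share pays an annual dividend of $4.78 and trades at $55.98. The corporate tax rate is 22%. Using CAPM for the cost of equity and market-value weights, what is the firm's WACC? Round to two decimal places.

Cost of equity via CAPM: Re = 4.18% + 1.65 × 4.36% = 11.3740%.
Cost of preferred: Rp = 4.78 / 55.98 = 8.5388%.
Market value of equity E = 189.84 × 1.41m = 267.6744m.
Total capital V = 267.6744 + 55.7 + 422 = 745.3744.
Equity: weight = 267.6744/745.3744 = 0.3591; cost = 11.374%.
Preferred: weight = 55.7/745.3744 = 0.0747; cost = 8.5388%.
Convertible notes (debt portion): weight = 422/745.3744 = 0.5662; after-tax cost = 5.48% × (1 − 22%) = 4.2744%.
WACC = 0.3591 × 11.3740% + 0.0747 × 8.5388% + 0.5662 × 4.2744% = 7.1426%.

7.14%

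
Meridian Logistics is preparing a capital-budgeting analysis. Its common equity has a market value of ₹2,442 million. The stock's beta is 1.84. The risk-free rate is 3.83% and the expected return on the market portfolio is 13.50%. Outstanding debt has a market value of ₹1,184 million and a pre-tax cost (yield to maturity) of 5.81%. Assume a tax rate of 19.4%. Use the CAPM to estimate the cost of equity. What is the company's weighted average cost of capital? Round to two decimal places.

16.09%

Market risk premium = 13.5% − 3.83% = 9.67%.
Cost of equity via CAPM: Re = 3.83% + 1.84 × 9.67% = 21.6228%.
Total capital V = 2442 + 1184 = 3626.
Equity: weight = 2442/3626 = 0.6735; cost = 21.6228%.
Debt: weight = 1184/3626 = 0.3265; after-tax cost = 5.81% × (1 − 19.4%) = 4.6829%.
WACC = 0.6735 × 21.6228% + 0.3265 × 4.6829% = 16.0914%.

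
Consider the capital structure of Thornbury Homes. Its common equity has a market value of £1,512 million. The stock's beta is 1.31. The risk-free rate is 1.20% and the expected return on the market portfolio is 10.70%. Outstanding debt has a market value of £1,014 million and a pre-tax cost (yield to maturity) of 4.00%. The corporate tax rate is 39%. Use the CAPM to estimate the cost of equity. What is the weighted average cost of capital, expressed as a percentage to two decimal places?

9.15%

Market risk premium = 10.7% − 1.2% = 9.5%.
Cost of equity via CAPM: Re = 1.2% + 1.31 × 9.5% = 13.6450%.
Total capital V = 1512 + 1014 = 2526.
Equity: weight = 1512/2526 = 0.5986; cost = 13.645%.
Debt: weight = 1014/2526 = 0.4014; after-tax cost = 4% × (1 − 39%) = 2.4400%.
WACC = 0.5986 × 13.6450% + 0.4014 × 2.4400% = 9.1470%.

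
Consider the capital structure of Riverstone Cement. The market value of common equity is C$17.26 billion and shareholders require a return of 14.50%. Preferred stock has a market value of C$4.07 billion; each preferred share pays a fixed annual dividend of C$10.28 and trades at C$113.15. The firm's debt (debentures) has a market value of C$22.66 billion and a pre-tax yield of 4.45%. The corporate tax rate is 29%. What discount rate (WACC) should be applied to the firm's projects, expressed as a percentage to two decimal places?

Cost of preferred: Rp = 10.28 / 113.15 = 9.0853%.
Total capital V = 17.26 + 4.07 + 22.66 = 43.99.
Equity: weight = 17.26/43.99 = 0.3924; cost = 14.5%.
Preferred: weight = 4.07/43.99 = 0.0925; cost = 9.0853%.
Debentures: weight = 22.66/43.99 = 0.5151; after-tax cost = 4.45% × (1 − 29%) = 3.1595%.
WACC = 0.3924 × 14.5000% + 0.0925 × 9.0853% + 0.5151 × 3.1595% = 8.1573%.

8.16%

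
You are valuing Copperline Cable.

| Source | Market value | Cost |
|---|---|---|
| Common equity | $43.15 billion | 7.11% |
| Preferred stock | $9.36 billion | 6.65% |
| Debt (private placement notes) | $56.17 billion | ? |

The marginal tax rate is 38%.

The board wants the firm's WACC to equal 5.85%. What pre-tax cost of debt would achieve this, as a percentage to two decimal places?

Total capital V = 43.15 + 9.36 + 56.17 = 108.68.
Equity weight = 43.15/108.68 = 0.3970.
Preferred weight = 9.36/108.68 = 0.0861.
Private placement notes weight = 56.17/108.68 = 0.5168.
Equity contribution = 0.3970 × 7.11% = 2.8229%.
Preferred contribution = 0.0861 × 6.65% = 0.5727%.
Remaining for debt = 5.85% − 3.3957% = 2.4543%.
Rd × (1 − 38%) × 0.5168 = 2.4543%  ⇒  Rd = 7.6593%.

7.66%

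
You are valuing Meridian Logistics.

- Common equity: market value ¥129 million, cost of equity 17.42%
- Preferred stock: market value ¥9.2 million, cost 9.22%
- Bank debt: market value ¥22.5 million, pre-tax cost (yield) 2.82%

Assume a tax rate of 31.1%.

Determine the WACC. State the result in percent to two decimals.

Total capital V = 129 + 9.2 + 22.5 = 160.7.
Equity: weight = 129/160.7 = 0.8027; cost = 17.42%.
Preferred: weight = 9.2/160.7 = 0.0572; cost = 9.22%.
Bank debt: weight = 22.5/160.7 = 0.1400; after-tax cost = 2.82% × (1 − 31.1%) = 1.9430%.
WACC = 0.8027 × 17.4200% + 0.0572 × 9.2200% + 0.1400 × 1.9430% = 14.7836%.

14.78%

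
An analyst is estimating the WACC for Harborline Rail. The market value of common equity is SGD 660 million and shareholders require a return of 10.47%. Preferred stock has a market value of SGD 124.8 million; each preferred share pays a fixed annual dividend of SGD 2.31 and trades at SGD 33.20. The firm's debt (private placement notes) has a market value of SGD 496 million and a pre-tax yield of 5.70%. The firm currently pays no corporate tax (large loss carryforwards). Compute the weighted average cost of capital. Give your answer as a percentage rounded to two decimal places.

Cost of preferred: Rp = 2.31 / 33.2 = 6.9578%.
Total capital V = 660 + 124.8 + 496 = 1280.8.
Equity: weight = 660/1280.8 = 0.5153; cost = 10.47%.
Preferred: weight = 124.8/1280.8 = 0.0974; cost = 6.9578%.
Private placement notes: weight = 496/1280.8 = 0.3873; after-tax cost = 5.7% × (1 − 0%) = 5.7000%.
WACC = 0.5153 × 10.4700% + 0.0974 × 6.9578% + 0.3873 × 5.7000% = 8.2806%.

8.28%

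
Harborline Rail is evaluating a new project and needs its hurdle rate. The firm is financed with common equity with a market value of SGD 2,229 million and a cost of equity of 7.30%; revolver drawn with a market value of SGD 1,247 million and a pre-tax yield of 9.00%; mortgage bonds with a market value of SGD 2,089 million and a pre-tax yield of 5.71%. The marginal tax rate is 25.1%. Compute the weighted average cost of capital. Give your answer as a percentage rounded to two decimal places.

Total capital V = 2229 + 1247 + 2089 = 5565.
Equity: weight = 2229/5565 = 0.4005; cost = 7.3%.
Revolver drawn: weight = 1247/5565 = 0.2241; after-tax cost = 9% × (1 − 25.1%) = 6.7410%.
Mortgage bonds: weight = 2089/5565 = 0.3754; after-tax cost = 5.71% × (1 − 25.1%) = 4.2768%.
WACC = 0.4005 × 7.3000% + 0.2241 × 6.7410% + 0.3754 × 4.2768% = 6.0399%.

6.04%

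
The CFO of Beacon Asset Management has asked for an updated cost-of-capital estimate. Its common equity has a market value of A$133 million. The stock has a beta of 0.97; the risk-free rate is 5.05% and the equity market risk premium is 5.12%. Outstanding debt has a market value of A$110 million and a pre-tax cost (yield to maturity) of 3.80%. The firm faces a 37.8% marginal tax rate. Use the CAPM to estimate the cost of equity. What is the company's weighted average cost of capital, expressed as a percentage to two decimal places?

Cost of equity via CAPM: Re = 5.05% + 0.97 × 5.12% = 10.0164%.
Total capital V = 133 + 110 = 243.
Equity: weight = 133/243 = 0.5473; cost = 10.0164%.
Debt: weight = 110/243 = 0.4527; after-tax cost = 3.8% × (1 − 37.8%) = 2.3636%.
WACC = 0.5473 × 10.0164% + 0.4527 × 2.3636% = 6.5522%.

6.55%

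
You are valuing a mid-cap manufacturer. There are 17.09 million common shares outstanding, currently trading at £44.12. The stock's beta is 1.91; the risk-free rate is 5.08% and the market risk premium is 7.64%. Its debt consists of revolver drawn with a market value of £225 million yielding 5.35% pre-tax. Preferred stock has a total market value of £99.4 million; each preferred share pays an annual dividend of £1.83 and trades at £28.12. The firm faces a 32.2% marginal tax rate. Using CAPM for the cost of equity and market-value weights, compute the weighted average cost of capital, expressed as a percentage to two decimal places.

15.11%

Cost of equity via CAPM: Re = 5.08% + 1.91 × 7.64% = 19.6724%.
Cost of preferred: Rp = 1.83 / 28.12 = 6.5078%.
Market value of equity E = 44.12 × 17.09m = 754.0108m.
Total capital V = 754.0108 + 99.4 + 225 = 1078.4108.
Equity: weight = 754.0108/1078.4108 = 0.6992; cost = 19.6724%.
Preferred: weight = 99.4/1078.4108 = 0.0922; cost = 6.5078%.
Revolver drawn: weight = 225/1078.4108 = 0.2086; after-tax cost = 5.35% × (1 − 32.2%) = 3.6273%.
WACC = 0.6992 × 19.6724% + 0.0922 × 6.5078% + 0.2086 × 3.6273% = 15.1113%.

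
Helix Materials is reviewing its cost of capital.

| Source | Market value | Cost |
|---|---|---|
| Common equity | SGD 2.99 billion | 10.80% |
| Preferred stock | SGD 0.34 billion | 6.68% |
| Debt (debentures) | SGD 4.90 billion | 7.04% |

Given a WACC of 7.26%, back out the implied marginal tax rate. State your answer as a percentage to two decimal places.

Total capital V = 2.99 + 0.34 + 4.9 = 8.23.
Equity weight = 2.99/8.23 = 0.3633.
Preferred weight = 0.34/8.23 = 0.0413.
Debentures weight = 4.9/8.23 = 0.5954.
Equity contribution = 0.3633 × 10.8% = 3.9237%.
Preferred contribution = 0.0413 × 6.68% = 0.2760%.
Debt contribution must be 7.26% − 4.1997% = 3.0603%.
0.5954 × 7.04% × (1 − T) = 3.0603%  ⇒  (1 − T) = 0.7301.
T = 26.9869%.

26.99%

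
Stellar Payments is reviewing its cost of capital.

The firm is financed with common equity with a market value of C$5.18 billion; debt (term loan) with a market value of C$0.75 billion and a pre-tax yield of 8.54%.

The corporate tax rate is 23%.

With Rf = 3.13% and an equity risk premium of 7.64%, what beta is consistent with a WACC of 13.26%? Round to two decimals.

Total capital V = 5.18 + 0.75 = 5.93.
Equity weight = 5.18/5.93 = 0.8735.
Term loan weight = 0.75/5.93 = 0.1265.
Debt contribution = 0.1265 × 8.54% × (1 − 23%) = 0.8317%.
Required equity contribution = 13.26% − 0.8317% = 12.4283%  ⇒  Re = 14.2278%.
CAPM: 14.2278% = 3.13% + β × 7.64%  ⇒  β = 1.4526.

1.45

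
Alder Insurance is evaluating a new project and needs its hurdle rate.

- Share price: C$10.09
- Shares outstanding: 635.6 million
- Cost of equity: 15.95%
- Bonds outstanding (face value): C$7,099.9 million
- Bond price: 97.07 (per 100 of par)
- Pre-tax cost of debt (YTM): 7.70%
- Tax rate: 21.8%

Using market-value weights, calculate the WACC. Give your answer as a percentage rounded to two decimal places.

10.81%

Market value of equity E = 10.09 × 635.6m = 6413.204m. Market value of debt D = 7099.9m × 97.07/100 = 6891.87293m.
Total capital V = 6413.204 + 6891.87293 = 13305.07693.
Equity: weight = 6413.204/13305.07693 = 0.4820; cost = 15.95%.
Bonds outstanding: weight = 6891.87293/13305.07693 = 0.5180; after-tax cost = 7.7% × (1 − 21.8%) = 6.0214%.
WACC = 0.4820 × 15.9500% + 0.5180 × 6.0214% = 10.8071%.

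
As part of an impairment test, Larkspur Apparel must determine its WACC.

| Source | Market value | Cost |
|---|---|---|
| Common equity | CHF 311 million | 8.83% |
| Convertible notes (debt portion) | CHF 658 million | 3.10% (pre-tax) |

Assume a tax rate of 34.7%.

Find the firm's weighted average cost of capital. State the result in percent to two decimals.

Total capital V = 311 + 658 = 969.
Equity: weight = 311/969 = 0.3209; cost = 8.83%.
Convertible notes (debt portion): weight = 658/969 = 0.6791; after-tax cost = 3.1% × (1 − 34.7%) = 2.0243%.
WACC = 0.3209 × 8.8300% + 0.6791 × 2.0243% = 4.2086%.

4.21%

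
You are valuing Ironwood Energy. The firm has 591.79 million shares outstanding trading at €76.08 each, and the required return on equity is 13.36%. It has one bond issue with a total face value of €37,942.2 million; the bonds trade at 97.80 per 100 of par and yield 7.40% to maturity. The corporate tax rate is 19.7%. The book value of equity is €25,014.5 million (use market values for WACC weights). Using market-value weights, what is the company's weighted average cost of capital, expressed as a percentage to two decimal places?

Market value of equity E = 76.08 × 591.79m = 45023.3832m. Market value of debt D = 37942.2m × 97.8/100 = 37107.4716m.
Total capital V = 45023.3832 + 37107.4716 = 82130.8548.
Equity: weight = 45023.3832/82130.8548 = 0.5482; cost = 13.36%.
Bonds outstanding: weight = 37107.4716/82130.8548 = 0.4518; after-tax cost = 7.4% × (1 − 19.7%) = 5.9422%.
WACC = 0.5482 × 13.3600% + 0.4518 × 5.9422% = 10.0086%.

10.01%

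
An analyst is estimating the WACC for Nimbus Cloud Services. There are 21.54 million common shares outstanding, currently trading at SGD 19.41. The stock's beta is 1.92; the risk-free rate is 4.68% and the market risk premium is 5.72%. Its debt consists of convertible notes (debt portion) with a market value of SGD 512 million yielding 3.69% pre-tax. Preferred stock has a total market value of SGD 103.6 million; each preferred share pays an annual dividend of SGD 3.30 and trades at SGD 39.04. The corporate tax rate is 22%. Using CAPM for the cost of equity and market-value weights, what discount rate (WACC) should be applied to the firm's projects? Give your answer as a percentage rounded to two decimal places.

8.61%

Cost of equity via CAPM: Re = 4.68% + 1.92 × 5.72% = 15.6624%.
Cost of preferred: Rp = 3.3 / 39.04 = 8.4529%.
Market value of equity E = 19.41 × 21.54m = 418.0914m.
Total capital V = 418.0914 + 103.6 + 512 = 1033.6914.
Equity: weight = 418.0914/1033.6914 = 0.4045; cost = 15.6624%.
Preferred: weight = 103.6/1033.6914 = 0.1002; cost = 8.4529%.
Convertible notes (debt portion): weight = 512/1033.6914 = 0.4953; after-tax cost = 3.69% × (1 − 22%) = 2.8782%.
WACC = 0.4045 × 15.6624% + 0.1002 × 8.4529% + 0.4953 × 2.8782% = 8.6077%.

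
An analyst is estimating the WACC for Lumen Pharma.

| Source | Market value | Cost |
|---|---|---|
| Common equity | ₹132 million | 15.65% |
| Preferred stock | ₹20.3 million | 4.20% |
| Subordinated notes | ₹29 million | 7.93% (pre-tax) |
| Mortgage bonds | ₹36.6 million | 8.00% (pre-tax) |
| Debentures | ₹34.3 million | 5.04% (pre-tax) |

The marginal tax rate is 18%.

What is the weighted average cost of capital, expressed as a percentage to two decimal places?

Total capital V = 132 + 20.3 + 29 + 36.6 + 34.3 = 252.2.
Equity: weight = 132/252.2 = 0.5234; cost = 15.65%.
Preferred: weight = 20.3/252.2 = 0.0805; cost = 4.2%.
Subordinated notes: weight = 29/252.2 = 0.1150; after-tax cost = 7.93% × (1 − 18%) = 6.5026%.
Mortgage bonds: weight = 36.6/252.2 = 0.1451; after-tax cost = 8% × (1 − 18%) = 6.5600%.
Debentures: weight = 34.3/252.2 = 0.1360; after-tax cost = 5.04% × (1 − 18%) = 4.1328%.
WACC = 0.5234 × 15.6500% + 0.0805 × 4.2000% + 0.1150 × 6.5026% + 0.1451 × 6.5600% + 0.1360 × 4.1328% = 10.7910%.

10.79%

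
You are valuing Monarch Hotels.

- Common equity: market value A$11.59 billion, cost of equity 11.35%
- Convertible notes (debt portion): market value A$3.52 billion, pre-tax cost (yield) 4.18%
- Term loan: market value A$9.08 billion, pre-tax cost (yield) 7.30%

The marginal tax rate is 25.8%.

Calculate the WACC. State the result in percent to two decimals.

7.92%

Total capital V = 11.59 + 3.52 + 9.08 = 24.19.
Equity: weight = 11.59/24.19 = 0.4791; cost = 11.35%.
Convertible notes (debt portion): weight = 3.52/24.19 = 0.1455; after-tax cost = 4.18% × (1 − 25.8%) = 3.1016%.
Term loan: weight = 9.08/24.19 = 0.3754; after-tax cost = 7.3% × (1 − 25.8%) = 5.4166%.
WACC = 0.4791 × 11.3500% + 0.1455 × 3.1016% + 0.3754 × 5.4166% = 7.9226%.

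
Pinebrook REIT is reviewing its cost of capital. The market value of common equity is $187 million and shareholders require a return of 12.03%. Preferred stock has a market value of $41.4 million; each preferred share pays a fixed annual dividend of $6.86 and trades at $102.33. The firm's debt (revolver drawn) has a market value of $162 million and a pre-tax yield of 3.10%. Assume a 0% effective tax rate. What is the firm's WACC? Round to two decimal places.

Cost of preferred: Rp = 6.86 / 102.33 = 6.7038%.
Total capital V = 187 + 41.4 + 162 = 390.4.
Equity: weight = 187/390.4 = 0.4790; cost = 12.03%.
Preferred: weight = 41.4/390.4 = 0.1060; cost = 6.7038%.
Revolver drawn: weight = 162/390.4 = 0.4150; after-tax cost = 3.1% × (1 − 0%) = 3.1000%.
WACC = 0.4790 × 12.0300% + 0.1060 × 6.7038% + 0.4150 × 3.1000% = 7.7596%.

7.76%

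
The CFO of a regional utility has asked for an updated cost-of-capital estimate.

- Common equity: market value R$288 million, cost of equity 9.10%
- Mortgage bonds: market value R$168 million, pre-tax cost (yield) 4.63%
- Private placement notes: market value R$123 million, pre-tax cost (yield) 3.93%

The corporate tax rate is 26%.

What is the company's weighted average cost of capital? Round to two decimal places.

Total capital V = 288 + 168 + 123 = 579.
Equity: weight = 288/579 = 0.4974; cost = 9.1%.
Mortgage bonds: weight = 168/579 = 0.2902; after-tax cost = 4.63% × (1 − 26%) = 3.4262%.
Private placement notes: weight = 123/579 = 0.2124; after-tax cost = 3.93% × (1 − 26%) = 2.9082%.
WACC = 0.4974 × 9.1000% + 0.2902 × 3.4262% + 0.2124 × 2.9082% = 6.1384%.

6.14%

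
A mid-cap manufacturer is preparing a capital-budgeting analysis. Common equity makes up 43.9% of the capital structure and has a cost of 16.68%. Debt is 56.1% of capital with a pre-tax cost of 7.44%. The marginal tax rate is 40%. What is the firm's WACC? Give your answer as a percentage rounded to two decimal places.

9.83%

After-tax cost of debt = 7.44% × (1 − 40%) = 4.4640%.
WACC = 0.439 × 16.6800% + 0.561 × 4.4640% = 9.8268%.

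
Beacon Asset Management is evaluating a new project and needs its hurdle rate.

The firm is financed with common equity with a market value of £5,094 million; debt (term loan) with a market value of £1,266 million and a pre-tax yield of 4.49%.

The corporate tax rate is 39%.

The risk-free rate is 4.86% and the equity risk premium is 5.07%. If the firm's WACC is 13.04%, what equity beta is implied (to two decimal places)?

2.12

Total capital V = 5094 + 1266 = 6360.
Equity weight = 5094/6360 = 0.8009.
Term loan weight = 1266/6360 = 0.1991.
Debt contribution = 0.1991 × 4.49% × (1 − 39%) = 0.5452%.
Required equity contribution = 13.04% − 0.5452% = 12.4948%  ⇒  Re = 15.6001%.
CAPM: 15.6001% = 4.86% + β × 5.07%  ⇒  β = 2.1184.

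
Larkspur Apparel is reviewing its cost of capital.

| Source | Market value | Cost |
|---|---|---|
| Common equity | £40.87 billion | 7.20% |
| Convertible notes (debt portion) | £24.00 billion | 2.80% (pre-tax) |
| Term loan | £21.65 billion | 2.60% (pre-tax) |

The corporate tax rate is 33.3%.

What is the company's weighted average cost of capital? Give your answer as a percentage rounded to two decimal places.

Total capital V = 40.87 + 24 + 21.65 = 86.52.
Equity: weight = 40.87/86.52 = 0.4724; cost = 7.2%.
Convertible notes (debt portion): weight = 24/86.52 = 0.2774; after-tax cost = 2.8% × (1 − 33.3%) = 1.8676%.
Term loan: weight = 21.65/86.52 = 0.2502; after-tax cost = 2.6% × (1 − 33.3%) = 1.7342%.
WACC = 0.4724 × 7.2000% + 0.2774 × 1.8676% + 0.2502 × 1.7342% = 4.3531%.

4.35%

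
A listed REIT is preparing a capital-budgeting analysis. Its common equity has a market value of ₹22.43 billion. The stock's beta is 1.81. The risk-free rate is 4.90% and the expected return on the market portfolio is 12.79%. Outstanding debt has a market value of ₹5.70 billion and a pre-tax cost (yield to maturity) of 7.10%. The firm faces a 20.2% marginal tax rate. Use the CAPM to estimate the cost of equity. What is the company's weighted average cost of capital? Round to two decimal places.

Market risk premium = 12.79% − 4.9% = 7.89%.
Cost of equity via CAPM: Re = 4.9% + 1.81 × 7.89% = 19.1809%.
Total capital V = 22.43 + 5.7 = 28.13.
Equity: weight = 22.43/28.13 = 0.7974; cost = 19.1809%.
Debt: weight = 5.7/28.13 = 0.2026; after-tax cost = 7.1% × (1 − 20.2%) = 5.6658%.
WACC = 0.7974 × 19.1809% + 0.2026 × 5.6658% = 16.4423%.

16.44%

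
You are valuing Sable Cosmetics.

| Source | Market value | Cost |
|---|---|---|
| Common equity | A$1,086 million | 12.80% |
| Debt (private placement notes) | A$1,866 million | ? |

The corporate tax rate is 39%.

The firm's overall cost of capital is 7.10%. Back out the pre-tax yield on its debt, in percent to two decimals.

6.20%

Total capital V = 1086 + 1866 = 2952.
Equity weight = 1086/2952 = 0.3679.
Private placement notes weight = 1866/2952 = 0.6321.
Equity contribution = 0.3679 × 12.8% = 4.7089%.
Remaining for debt = 7.1% − 4.7089% = 2.3911%.
Rd × (1 − 39%) × 0.6321 = 2.3911%  ⇒  Rd = 6.2010%.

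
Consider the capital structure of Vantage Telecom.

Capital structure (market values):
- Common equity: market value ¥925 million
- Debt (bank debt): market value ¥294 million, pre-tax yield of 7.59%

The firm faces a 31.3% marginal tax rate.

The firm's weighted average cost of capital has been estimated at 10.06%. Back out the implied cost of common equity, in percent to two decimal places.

11.60%

Total capital V = 925 + 294 = 1219.
Equity weight = 925/1219 = 0.7588.
Bank debt weight = 294/1219 = 0.2412.
Debt contribution = 0.2412 × 7.59% × (1 − 31.3%) = 1.2576%.
Required equity contribution = 10.06% − 1.2576% = 8.8024%.
Re = 8.8024% / 0.7588 = 11.6001%.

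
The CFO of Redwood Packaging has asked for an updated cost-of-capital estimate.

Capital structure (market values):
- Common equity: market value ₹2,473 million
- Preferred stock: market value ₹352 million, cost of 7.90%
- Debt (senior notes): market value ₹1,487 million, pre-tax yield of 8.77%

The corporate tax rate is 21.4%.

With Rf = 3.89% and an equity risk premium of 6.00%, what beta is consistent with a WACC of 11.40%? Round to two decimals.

Total capital V = 2473 + 352 + 1487 = 4312.
Equity weight = 2473/4312 = 0.5735.
Preferred weight = 352/4312 = 0.0816.
Senior notes weight = 1487/4312 = 0.3449.
Debt contribution = 0.3449 × 8.77% × (1 − 21.4%) = 2.3771%.
Preferred contribution = 0.0816 × 7.9% = 0.6449%.
Required equity contribution = 11.4% − 3.0220% = 8.3780%  ⇒  Re = 14.6081%.
CAPM: 14.6081% = 3.89% + β × 6.0%  ⇒  β = 1.7863.

1.79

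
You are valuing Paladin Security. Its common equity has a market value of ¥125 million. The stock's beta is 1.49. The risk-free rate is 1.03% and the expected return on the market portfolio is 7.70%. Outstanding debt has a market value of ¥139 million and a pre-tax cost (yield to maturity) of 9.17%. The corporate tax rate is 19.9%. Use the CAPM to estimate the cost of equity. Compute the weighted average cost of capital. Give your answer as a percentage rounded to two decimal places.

Market risk premium = 7.7% − 1.03% = 6.67%.
Cost of equity via CAPM: Re = 1.03% + 1.49 × 6.67% = 10.9683%.
Total capital V = 125 + 139 = 264.
Equity: weight = 125/264 = 0.4735; cost = 10.9683%.
Debt: weight = 139/264 = 0.5265; after-tax cost = 9.17% × (1 − 19.9%) = 7.3452%.
WACC = 0.4735 × 10.9683% + 0.5265 × 7.3452% = 9.0607%.

9.06%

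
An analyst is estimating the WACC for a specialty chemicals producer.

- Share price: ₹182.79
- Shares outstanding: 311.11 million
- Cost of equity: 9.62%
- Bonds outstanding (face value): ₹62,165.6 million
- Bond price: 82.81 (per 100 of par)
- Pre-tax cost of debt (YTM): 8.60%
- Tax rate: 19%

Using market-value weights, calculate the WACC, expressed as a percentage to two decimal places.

Market value of equity E = 182.79 × 311.11m = 56867.7969m. Market value of debt D = 62165.6m × 82.81/100 = 51479.33336m.
Total capital V = 56867.7969 + 51479.33336 = 108347.13026.
Equity: weight = 56867.7969/108347.13026 = 0.5249; cost = 9.62%.
Bonds outstanding: weight = 51479.33336/108347.13026 = 0.4751; after-tax cost = 8.6% × (1 − 19%) = 6.9660%.
WACC = 0.5249 × 9.6200% + 0.4751 × 6.9660% = 8.3590%.

8.36%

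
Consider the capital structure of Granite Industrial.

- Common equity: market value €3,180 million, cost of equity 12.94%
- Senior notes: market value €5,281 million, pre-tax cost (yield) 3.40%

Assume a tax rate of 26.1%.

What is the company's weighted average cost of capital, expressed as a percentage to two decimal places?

Total capital V = 3180 + 5281 = 8461.
Equity: weight = 3180/8461 = 0.3758; cost = 12.94%.
Senior notes: weight = 5281/8461 = 0.6242; after-tax cost = 3.4% × (1 − 26.1%) = 2.5126%.
WACC = 0.3758 × 12.9400% + 0.6242 × 2.5126% = 6.4317%.

6.43%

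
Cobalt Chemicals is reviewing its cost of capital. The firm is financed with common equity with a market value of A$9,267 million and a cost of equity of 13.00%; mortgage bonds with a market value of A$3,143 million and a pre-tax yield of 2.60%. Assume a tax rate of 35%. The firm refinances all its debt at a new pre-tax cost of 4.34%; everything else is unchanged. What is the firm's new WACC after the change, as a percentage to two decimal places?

After the change:
Total capital V = 9267 + 3143 = 12410.
Equity: weight = 9267/12410 = 0.7467; cost = 13%.
Mortgage bonds: weight = 3143/12410 = 0.2533; after-tax cost = 4.34% × (1 − 35%) = 2.8210%.
WACC = 0.7467 × 13.0000% + 0.2533 × 2.8210% = 10.4220%.

10.42%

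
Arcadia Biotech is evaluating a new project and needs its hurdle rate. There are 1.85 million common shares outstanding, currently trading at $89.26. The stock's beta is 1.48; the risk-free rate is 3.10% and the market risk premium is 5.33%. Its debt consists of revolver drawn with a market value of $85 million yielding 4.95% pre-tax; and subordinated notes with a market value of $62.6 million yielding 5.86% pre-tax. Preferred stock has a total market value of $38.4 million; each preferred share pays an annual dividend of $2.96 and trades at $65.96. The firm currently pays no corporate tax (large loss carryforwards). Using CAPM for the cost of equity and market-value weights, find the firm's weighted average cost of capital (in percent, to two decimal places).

7.90%

Cost of equity via CAPM: Re = 3.1% + 1.48 × 5.33% = 10.9884%.
Cost of preferred: Rp = 2.96 / 65.96 = 4.4876%.
Market value of equity E = 89.26 × 1.85m = 165.131m.
Total capital V = 165.131 + 38.4 + 85 + 62.6 = 351.131.
Equity: weight = 165.131/351.131 = 0.4703; cost = 10.9884%.
Preferred: weight = 38.4/351.131 = 0.1094; cost = 4.4876%.
Revolver drawn: weight = 85/351.131 = 0.2421; after-tax cost = 4.95% × (1 − 0%) = 4.9500%.
Subordinated notes: weight = 62.6/351.131 = 0.1783; after-tax cost = 5.86% × (1 − 0%) = 5.8600%.
WACC = 0.4703 × 10.9884% + 0.1094 × 4.4876% + 0.2421 × 4.9500% + 0.1783 × 5.8600% = 7.9014%.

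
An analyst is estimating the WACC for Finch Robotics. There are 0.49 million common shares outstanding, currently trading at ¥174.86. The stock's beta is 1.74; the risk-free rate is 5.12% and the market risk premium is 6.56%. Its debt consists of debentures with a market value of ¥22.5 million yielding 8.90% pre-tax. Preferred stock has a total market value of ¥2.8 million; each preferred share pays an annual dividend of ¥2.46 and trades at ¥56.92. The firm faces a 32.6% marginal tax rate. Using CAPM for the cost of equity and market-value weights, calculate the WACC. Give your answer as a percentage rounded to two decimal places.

14.09%

Cost of equity via CAPM: Re = 5.12% + 1.74 × 6.56% = 16.5344%.
Cost of preferred: Rp = 2.46 / 56.92 = 4.3219%.
Market value of equity E = 174.86 × 0.49m = 85.6814m.
Total capital V = 85.6814 + 2.8 + 22.5 = 110.9814.
Equity: weight = 85.6814/110.9814 = 0.7720; cost = 16.5344%.
Preferred: weight = 2.8/110.9814 = 0.0252; cost = 4.3219%.
Debentures: weight = 22.5/110.9814 = 0.2027; after-tax cost = 8.9% × (1 − 32.6%) = 5.9986%.
WACC = 0.7720 × 16.5344% + 0.0252 × 4.3219% + 0.2027 × 5.9986% = 14.0903%.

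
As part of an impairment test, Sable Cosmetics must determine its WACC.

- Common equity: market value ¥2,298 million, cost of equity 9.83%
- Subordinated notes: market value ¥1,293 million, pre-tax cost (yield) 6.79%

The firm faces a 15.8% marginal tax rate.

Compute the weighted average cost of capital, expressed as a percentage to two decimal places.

Total capital V = 2298 + 1293 = 3591.
Equity: weight = 2298/3591 = 0.6399; cost = 9.83%.
Subordinated notes: weight = 1293/3591 = 0.3601; after-tax cost = 6.79% × (1 − 15.8%) = 5.7172%.
WACC = 0.6399 × 9.8300% + 0.3601 × 5.7172% = 8.3491%.

8.35%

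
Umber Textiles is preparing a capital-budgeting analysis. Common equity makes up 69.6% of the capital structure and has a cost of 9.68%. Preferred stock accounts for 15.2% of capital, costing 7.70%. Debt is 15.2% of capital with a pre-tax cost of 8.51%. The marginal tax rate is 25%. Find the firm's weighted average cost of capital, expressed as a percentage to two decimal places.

8.88%

After-tax cost of debt = 8.51% × (1 − 25%) = 6.3825%.
WACC = 0.696 × 9.6800% + 0.152 × 7.7000% + 0.152 × 6.3825% = 8.8778%.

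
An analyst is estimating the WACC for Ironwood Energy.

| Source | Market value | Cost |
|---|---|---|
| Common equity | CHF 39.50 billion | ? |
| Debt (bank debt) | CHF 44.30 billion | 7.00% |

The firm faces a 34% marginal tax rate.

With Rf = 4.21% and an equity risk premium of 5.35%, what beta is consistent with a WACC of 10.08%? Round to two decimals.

Total capital V = 39.5 + 44.3 = 83.8.
Equity weight = 39.5/83.8 = 0.4714.
Bank debt weight = 44.3/83.8 = 0.5286.
Debt contribution = 0.5286 × 7% × (1 − 34%) = 2.4423%.
Required equity contribution = 10.08% − 2.4423% = 7.6377%  ⇒  Re = 16.2035%.
CAPM: 16.2035% = 4.21% + β × 5.35%  ⇒  β = 2.2418.

2.24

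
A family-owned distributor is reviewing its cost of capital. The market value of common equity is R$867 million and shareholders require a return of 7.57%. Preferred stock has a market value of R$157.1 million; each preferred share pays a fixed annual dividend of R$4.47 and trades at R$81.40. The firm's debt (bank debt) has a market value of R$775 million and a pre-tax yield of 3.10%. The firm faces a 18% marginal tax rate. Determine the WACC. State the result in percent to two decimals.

Cost of preferred: Rp = 4.47 / 81.4 = 5.4914%.
Total capital V = 867 + 157.1 + 775 = 1799.1.
Equity: weight = 867/1799.1 = 0.4819; cost = 7.57%.
Preferred: weight = 157.1/1799.1 = 0.0873; cost = 5.4914%.
Bank debt: weight = 775/1799.1 = 0.4308; after-tax cost = 3.1% × (1 − 18%) = 2.5420%.
WACC = 0.4819 × 7.5700% + 0.0873 × 5.4914% + 0.4308 × 2.5420% = 5.2226%.

5.22%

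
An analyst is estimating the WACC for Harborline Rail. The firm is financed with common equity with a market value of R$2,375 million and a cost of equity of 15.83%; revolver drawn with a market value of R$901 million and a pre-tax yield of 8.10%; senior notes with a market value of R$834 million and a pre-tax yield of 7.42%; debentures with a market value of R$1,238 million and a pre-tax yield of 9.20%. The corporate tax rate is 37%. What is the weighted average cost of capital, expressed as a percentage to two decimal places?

9.96%

Total capital V = 2375 + 901 + 834 + 1238 = 5348.
Equity: weight = 2375/5348 = 0.4441; cost = 15.83%.
Revolver drawn: weight = 901/5348 = 0.1685; after-tax cost = 8.1% × (1 − 37%) = 5.1030%.
Senior notes: weight = 834/5348 = 0.1559; after-tax cost = 7.42% × (1 − 37%) = 4.6746%.
Debentures: weight = 1238/5348 = 0.2315; after-tax cost = 9.2% × (1 − 37%) = 5.7960%.
WACC = 0.4441 × 15.8300% + 0.1685 × 5.1030% + 0.1559 × 4.6746% + 0.2315 × 5.7960% = 9.9604%.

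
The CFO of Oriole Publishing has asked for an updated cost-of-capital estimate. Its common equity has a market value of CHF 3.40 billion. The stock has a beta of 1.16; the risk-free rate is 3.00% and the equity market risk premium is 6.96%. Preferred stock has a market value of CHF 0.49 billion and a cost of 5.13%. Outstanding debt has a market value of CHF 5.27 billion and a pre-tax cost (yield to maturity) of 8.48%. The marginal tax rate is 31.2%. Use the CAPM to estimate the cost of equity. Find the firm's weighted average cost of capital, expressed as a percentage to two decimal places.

7.74%

Cost of equity via CAPM: Re = 3.0% + 1.16 × 6.96% = 11.0736%.
Total capital V = 3.4 + 0.49 + 5.27 = 9.16.
Equity: weight = 3.4/9.16 = 0.3712; cost = 11.0736%.
Preferred: weight = 0.49/9.16 = 0.0535; cost = 5.13%.
Debt: weight = 5.27/9.16 = 0.5753; after-tax cost = 8.48% × (1 − 31.2%) = 5.8342%.
WACC = 0.3712 × 11.0736% + 0.0535 × 5.1300% + 0.5753 × 5.8342% = 7.7413%.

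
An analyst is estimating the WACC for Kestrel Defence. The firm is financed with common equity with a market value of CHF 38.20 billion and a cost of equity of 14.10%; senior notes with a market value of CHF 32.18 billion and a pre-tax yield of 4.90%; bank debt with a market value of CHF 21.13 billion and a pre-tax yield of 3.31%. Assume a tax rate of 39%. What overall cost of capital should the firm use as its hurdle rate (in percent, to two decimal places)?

7.40%

Total capital V = 38.2 + 32.18 + 21.13 = 91.51.
Equity: weight = 38.2/91.51 = 0.4174; cost = 14.1%.
Senior notes: weight = 32.18/91.51 = 0.3517; after-tax cost = 4.9% × (1 − 39%) = 2.9890%.
Bank debt: weight = 21.13/91.51 = 0.2309; after-tax cost = 3.31% × (1 − 39%) = 2.0191%.
WACC = 0.4174 × 14.1000% + 0.3517 × 2.9890% + 0.2309 × 2.0191% = 7.4032%.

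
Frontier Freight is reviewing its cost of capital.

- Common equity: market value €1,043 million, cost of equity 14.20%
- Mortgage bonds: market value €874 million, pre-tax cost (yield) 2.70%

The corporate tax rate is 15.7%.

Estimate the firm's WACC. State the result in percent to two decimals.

Total capital V = 1043 + 874 = 1917.
Equity: weight = 1043/1917 = 0.5441; cost = 14.2%.
Mortgage bonds: weight = 874/1917 = 0.4559; after-tax cost = 2.7% × (1 − 15.7%) = 2.2761%.
WACC = 0.5441 × 14.2000% + 0.4559 × 2.2761% = 8.7636%.

8.76%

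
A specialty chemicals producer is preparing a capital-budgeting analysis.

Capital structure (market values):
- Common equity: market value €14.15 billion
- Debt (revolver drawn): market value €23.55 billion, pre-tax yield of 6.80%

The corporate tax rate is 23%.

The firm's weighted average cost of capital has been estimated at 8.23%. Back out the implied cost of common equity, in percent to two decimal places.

13.21%

Total capital V = 14.15 + 23.55 = 37.7.
Equity weight = 14.15/37.7 = 0.3753.
Revolver drawn weight = 23.55/37.7 = 0.6247.
Debt contribution = 0.6247 × 6.8% × (1 − 23%) = 3.2708%.
Required equity contribution = 8.23% − 3.2708% = 4.9592%.
Re = 4.9592% / 0.3753 = 13.2129%.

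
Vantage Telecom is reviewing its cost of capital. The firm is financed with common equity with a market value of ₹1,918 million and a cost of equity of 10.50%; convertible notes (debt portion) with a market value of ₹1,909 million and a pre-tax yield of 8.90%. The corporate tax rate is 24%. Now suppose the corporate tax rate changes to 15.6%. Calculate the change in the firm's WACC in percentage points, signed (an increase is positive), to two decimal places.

+0.37 pp

Current WACC:
Total capital V = 1918 + 1909 = 3827.
Equity: weight = 1918/3827 = 0.5012; cost = 10.5%.
Convertible notes (debt portion): weight = 1909/3827 = 0.4988; after-tax cost = 8.9% × (1 − 24%) = 6.7640%.
WACC = 0.5012 × 10.5000% + 0.4988 × 6.7640% = 8.6364%.
After the change:
Total capital V = 1918 + 1909 = 3827.
Equity: weight = 1918/3827 = 0.5012; cost = 10.5%.
Convertible notes (debt portion): weight = 1909/3827 = 0.4988; after-tax cost = 8.9% × (1 − 15.6%) = 7.5116%.
WACC = 0.5012 × 10.5000% + 0.4988 × 7.5116% = 9.0093%.
Change in WACC = 9.0093% − 8.6364% = 0.3729 pp.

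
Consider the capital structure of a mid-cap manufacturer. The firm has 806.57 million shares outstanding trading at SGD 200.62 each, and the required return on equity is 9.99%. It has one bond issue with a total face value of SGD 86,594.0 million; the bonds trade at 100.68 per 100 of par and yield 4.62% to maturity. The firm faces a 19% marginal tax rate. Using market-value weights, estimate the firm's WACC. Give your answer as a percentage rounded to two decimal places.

7.80%

Market value of equity E = 200.62 × 806.57m = 161814.0734m. Market value of debt D = 86594m × 100.68/100 = 87182.8392m.
Total capital V = 161814.0734 + 87182.8392 = 248996.9126.
Equity: weight = 161814.0734/248996.9126 = 0.6499; cost = 9.99%.
Bonds outstanding: weight = 87182.8392/248996.9126 = 0.3501; after-tax cost = 4.62% × (1 − 19%) = 3.7422%.
WACC = 0.6499 × 9.9900% + 0.3501 × 3.7422% = 7.8024%.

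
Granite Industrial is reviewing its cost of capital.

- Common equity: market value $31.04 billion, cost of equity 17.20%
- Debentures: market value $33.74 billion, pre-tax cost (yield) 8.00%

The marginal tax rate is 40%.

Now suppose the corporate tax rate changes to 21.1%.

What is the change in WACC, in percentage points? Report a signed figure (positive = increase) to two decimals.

Current WACC:
Total capital V = 31.04 + 33.74 = 64.78.
Equity: weight = 31.04/64.78 = 0.4792; cost = 17.2%.
Debentures: weight = 33.74/64.78 = 0.5208; after-tax cost = 8% × (1 − 40%) = 4.8000%.
WACC = 0.4792 × 17.2000% + 0.5208 × 4.8000% = 10.7416%.
After the change:
Total capital V = 31.04 + 33.74 = 64.78.
Equity: weight = 31.04/64.78 = 0.4792; cost = 17.2%.
Debentures: weight = 33.74/64.78 = 0.5208; after-tax cost = 8% × (1 − 21.1%) = 6.3120%.
WACC = 0.4792 × 17.2000% + 0.5208 × 6.3120% = 11.5291%.
Change in WACC = 11.5291% − 10.7416% = 0.7875 pp.

+0.79 pp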